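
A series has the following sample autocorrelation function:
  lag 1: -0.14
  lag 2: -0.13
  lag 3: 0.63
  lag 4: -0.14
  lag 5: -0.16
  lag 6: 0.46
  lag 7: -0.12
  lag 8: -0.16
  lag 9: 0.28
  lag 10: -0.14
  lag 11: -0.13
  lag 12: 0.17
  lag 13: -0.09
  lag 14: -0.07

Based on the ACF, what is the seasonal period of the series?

The largest autocorrelation is r_3 = 0.63, with weaker echoes at lags 6 (0.46), 9 (0.28) and 12 (0.17); the remaining lags stay at or below -0.07.
The dominant spike at lag 3 indicates a seasonal period of 3.

3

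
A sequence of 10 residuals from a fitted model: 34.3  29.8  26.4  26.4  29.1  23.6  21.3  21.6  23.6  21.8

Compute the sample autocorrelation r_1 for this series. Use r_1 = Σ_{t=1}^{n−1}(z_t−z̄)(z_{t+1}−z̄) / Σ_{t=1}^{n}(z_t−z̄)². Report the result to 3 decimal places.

0.479

Mean z̄ = (34.3 + 29.8 + 26.4 + 26.4 + 29.1 + 23.6 + 21.3 + 21.6 + 23.6 + 21.8)/10 = 25.7900
Numerator Σ_{t=1}^{9}(z_t−z̄)(z_{t+1}−z̄) = 78.2739
Denominator Σ(z_t−z̄)² = 163.4290
r_1 = 78.2739 / 163.4290 = 0.479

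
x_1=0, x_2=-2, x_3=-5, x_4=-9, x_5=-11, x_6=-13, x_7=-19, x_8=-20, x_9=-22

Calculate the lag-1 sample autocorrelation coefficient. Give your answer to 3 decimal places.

Mean x̄ = (0 − 2 − 5 − 9 − 11 − 13 − 19 − 20 − 22)/9 = -11.2222
Numerator Σ_{t=1}^{8}(x_t−x̄)(x_{t+1}−x̄) = 351.5062
Denominator Σ(x_t−x̄)² = 511.5556
r_1 = 351.5062 / 511.5556 = 0.687

0.687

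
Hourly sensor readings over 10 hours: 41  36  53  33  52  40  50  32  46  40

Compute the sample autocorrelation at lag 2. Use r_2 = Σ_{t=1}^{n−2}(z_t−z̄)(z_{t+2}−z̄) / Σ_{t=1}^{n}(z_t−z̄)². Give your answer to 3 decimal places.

0.609

Mean z̄ = (41 + 36 + 53 + 33 + 52 + 40 + 50 + 32 + 46 + 40)/10 = 42.3000
Numerator Σ_{t=1}^{8}(z_t−z̄)(z_{t+2}−z̄) = 320.4200
Denominator Σ(z_t−z̄)² = 526.1000
r_2 = 320.4200 / 526.1000 = 0.609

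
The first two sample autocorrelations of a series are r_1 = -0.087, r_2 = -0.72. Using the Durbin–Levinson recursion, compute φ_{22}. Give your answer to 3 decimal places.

-0.733

φ_{22} = (r_2 − r_1²) / (1 − r_1²)
r_1² = (-0.087)² = 0.007569
Numerator = -0.72 − 0.0076 = -0.7276; denominator = 1 − 0.0076 = 0.9924
φ_{22} = -0.7276 / 0.9924 = -0.733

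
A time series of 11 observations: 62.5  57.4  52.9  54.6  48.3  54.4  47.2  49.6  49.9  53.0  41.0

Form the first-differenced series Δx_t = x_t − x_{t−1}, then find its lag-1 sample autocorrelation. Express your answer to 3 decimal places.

First differences Δx: -5.1, -4.5, 1.7, -6.3, 6.1, -7.2, 2.4, 0.3, 3.1, -12.0
Mean of differences = -2.1500
Numerator Σ(Δx_t−Δx̄)(Δx_{t+1}−Δx̄) = -144.6725
Denominator Σ(Δx_t−Δx̄)² = 291.1250
r_1(Δx) = -144.6725 / 291.1250 = -0.497

-0.497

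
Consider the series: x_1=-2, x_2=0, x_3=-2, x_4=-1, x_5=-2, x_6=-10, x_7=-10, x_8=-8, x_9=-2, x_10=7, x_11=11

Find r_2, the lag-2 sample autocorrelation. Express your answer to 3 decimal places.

-0.015

Mean x̄ = (-2 + 0 − 2 − 1 − 2 − 10 − 10 − 8 − 2 + 7 + 11)/11 = -1.7273
Numerator Σ_{t=1}^{9}(x_t−x̄)(x_{t+2}−x̄) = -6.4215
Denominator Σ(x_t−x̄)² = 418.1818
r_2 = -6.4215 / 418.1818 = -0.015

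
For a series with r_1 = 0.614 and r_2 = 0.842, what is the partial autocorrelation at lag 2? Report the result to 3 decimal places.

φ_{22} = (r_2 − r_1²) / (1 − r_1²)
r_1² = (0.614)² = 0.376996
Numerator = 0.842 − 0.3770 = 0.4650; denominator = 1 − 0.3770 = 0.6230
φ_{22} = 0.4650 / 0.6230 = 0.746

0.746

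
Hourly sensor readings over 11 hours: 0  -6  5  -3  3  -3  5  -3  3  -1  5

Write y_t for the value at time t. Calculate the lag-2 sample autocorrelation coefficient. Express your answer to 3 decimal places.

0.617

Mean ȳ = (0 − 6 + 5 − 3 + 3 − 3 + 5 − 3 + 3 − 1 + 5)/11 = 0.4545
Numerator Σ_{t=1}^{9}(y_t−ȳ)(y_{t+2}−ȳ) = 95.4050
Denominator Σ(y_t−ȳ)² = 154.7273
r_2 = 95.4050 / 154.7273 = 0.617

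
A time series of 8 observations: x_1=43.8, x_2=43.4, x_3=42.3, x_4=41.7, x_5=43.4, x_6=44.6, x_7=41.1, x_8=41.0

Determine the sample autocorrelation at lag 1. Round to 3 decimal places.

0.098

Mean x̄ = (43.8 + 43.4 + 42.3 + 41.7 + 43.4 + 44.6 + 41.1 + 41.0)/8 = 42.6625
Deviations from mean: 1.1375, 0.7375, -0.3625, -0.9625, 0.7375, 1.9375, -1.5625, -1.6625
Σ(x_t−x̄)(x_{t+1}−x̄) = (0.8389) + (-0.2673) + (0.3489) + (-0.7098) + (1.4289) + (-3.0273) + (2.5977) = 1.2098
Denominator Σ(x_t−x̄)² = 12.3988
r_1 = 1.2098 / 12.3988 = 0.098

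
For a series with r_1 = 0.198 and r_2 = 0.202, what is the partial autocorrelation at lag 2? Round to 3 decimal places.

0.169

φ_{22} = (r_2 − r_1²) / (1 − r_1²)
r_1² = (0.198)² = 0.039204
Numerator = 0.202 − 0.0392 = 0.1628; denominator = 1 − 0.0392 = 0.9608
φ_{22} = 0.1628 / 0.9608 = 0.169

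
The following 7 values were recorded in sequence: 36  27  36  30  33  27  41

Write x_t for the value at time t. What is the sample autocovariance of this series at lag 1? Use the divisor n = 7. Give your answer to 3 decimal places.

-13.534

Mean x̄ = (36 + 27 + 36 + 30 + 33 + 27 + 41)/7 = 32.8571
Σ_{t=1}^{6}(x_t−x̄)(x_{t+1}−x̄) = -94.7347
γ_1 = -94.7347 / 7 = -13.534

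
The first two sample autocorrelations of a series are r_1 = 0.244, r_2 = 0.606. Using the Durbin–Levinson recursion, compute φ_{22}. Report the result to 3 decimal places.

0.581

φ_{22} = (r_2 − r_1²) / (1 − r_1²)
r_1² = (0.244)² = 0.059536
Numerator = 0.606 − 0.0595 = 0.5465; denominator = 1 − 0.0595 = 0.9405
φ_{22} = 0.5465 / 0.9405 = 0.581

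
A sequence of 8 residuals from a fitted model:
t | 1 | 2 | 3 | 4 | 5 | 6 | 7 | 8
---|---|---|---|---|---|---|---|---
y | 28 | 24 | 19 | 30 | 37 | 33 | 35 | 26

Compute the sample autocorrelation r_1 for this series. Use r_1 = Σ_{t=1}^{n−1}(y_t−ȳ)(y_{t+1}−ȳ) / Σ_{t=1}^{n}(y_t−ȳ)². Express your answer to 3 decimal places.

Mean ȳ = (28 + 24 + 19 + 30 + 37 + 33 + 35 + 26)/8 = 29.0000
Deviations from mean: -1.0000, -5.0000, -10.0000, 1.0000, 8.0000, 4.0000, 6.0000, -3.0000
Σ(y_t−ȳ)(y_{t+1}−ȳ) = (5.0000) + (50.0000) + (-10.0000) + (8.0000) + (32.0000) + (24.0000) + (-18.0000) = 91.0000
Denominator Σ(y_t−ȳ)² = 252.0000
r_1 = 91.0000 / 252.0000 = 0.361

0.361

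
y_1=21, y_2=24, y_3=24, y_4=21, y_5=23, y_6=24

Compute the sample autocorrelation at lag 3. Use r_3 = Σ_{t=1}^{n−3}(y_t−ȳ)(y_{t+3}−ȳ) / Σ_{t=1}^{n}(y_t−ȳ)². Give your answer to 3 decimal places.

0.454

Mean ȳ = (21 + 24 + 24 + 21 + 23 + 24)/6 = 22.8333
Deviations from mean: -1.8333, 1.1667, 1.1667, -1.8333, 0.1667, 1.1667
Σ(y_t−ȳ)(y_{t+3}−ȳ) = (3.3611) + (0.1944) + (1.3611) = 4.9167
Denominator Σ(y_t−ȳ)² = 10.8333
r_3 = 4.9167 / 10.8333 = 0.454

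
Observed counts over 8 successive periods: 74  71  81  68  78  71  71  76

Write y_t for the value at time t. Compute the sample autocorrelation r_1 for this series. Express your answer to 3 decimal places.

-0.738

Mean ȳ = (74 + 71 + 81 + 68 + 78 + 71 + 71 + 76)/8 = 73.7500
Deviations from mean: 0.2500, -2.7500, 7.2500, -5.7500, 4.2500, -2.7500, -2.7500, 2.2500
Numerator Σ_{t=1}^{7}(y_t−ȳ)(y_{t+1}−ȳ) = -97.0625
Denominator Σ(y_t−ȳ)² = 131.5000
r_1 = -97.0625 / 131.5000 = -0.738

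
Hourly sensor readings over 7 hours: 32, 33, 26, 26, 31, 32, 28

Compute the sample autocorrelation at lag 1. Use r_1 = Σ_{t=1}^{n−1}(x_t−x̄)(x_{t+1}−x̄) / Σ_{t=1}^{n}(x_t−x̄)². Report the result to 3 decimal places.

0.063

Mean x̄ = (32 + 33 + 26 + 26 + 31 + 32 + 28)/7 = 29.7143
Deviations from mean: 2.2857, 3.2857, -3.7143, -3.7143, 1.2857, 2.2857, -1.7143
Σ(x_t−x̄)(x_{t+1}−x̄) = (7.5102) + (-12.2041) + (13.7959) + (-4.7755) + (2.9388) + (-3.9184) = 3.3469
Denominator Σ(x_t−x̄)² = 53.4286
r_1 = 3.3469 / 53.4286 = 0.063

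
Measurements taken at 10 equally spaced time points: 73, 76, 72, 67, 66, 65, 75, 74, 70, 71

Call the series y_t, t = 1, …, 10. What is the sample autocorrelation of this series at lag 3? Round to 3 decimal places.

Mean ȳ = (73 + 76 + 72 + 67 + 66 + 65 + 75 + 74 + 70 + 71)/10 = 70.9000
Σ(y_t−ȳ)(y_{t+3}−ȳ) = (-8.1900) + (-24.9900) + (-6.4900) + (-15.9900) + (-15.1900) + (5.3100) + (0.4100) = -65.1300
Denominator Σ(y_t−ȳ)² = 132.9000
r_3 = -65.1300 / 132.9000 = -0.490

-0.490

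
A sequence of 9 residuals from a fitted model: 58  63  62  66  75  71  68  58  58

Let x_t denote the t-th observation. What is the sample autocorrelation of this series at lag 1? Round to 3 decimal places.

Mean x̄ = (58 + 63 + 62 + 66 + 75 + 71 + 68 + 58 + 58)/9 = 64.3333
Numerator Σ_{t=1}^{8}(x_t−x̄)(x_{t+1}−x̄) = 137.8889
Denominator Σ(x_t−x̄)² = 302.0000
r_1 = 137.8889 / 302.0000 = 0.457

0.457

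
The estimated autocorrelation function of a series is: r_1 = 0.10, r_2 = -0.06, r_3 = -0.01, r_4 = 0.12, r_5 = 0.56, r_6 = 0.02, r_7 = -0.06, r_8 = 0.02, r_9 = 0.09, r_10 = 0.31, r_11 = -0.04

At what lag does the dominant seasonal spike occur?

The largest autocorrelation is r_5 = 0.56, with a weaker echo at lag 10 (0.31); the remaining lags stay at or below 0.12.
The dominant spike at lag 5 indicates a seasonal period of 5.

5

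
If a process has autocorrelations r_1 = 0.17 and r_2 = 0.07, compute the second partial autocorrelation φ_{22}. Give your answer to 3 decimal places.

0.042

φ_{22} = (r_2 − r_1²) / (1 − r_1²)
r_1² = (0.17)² = 0.0289
Numerator = 0.07 − 0.0289 = 0.0411; denominator = 1 − 0.0289 = 0.9711
φ_{22} = 0.0411 / 0.9711 = 0.042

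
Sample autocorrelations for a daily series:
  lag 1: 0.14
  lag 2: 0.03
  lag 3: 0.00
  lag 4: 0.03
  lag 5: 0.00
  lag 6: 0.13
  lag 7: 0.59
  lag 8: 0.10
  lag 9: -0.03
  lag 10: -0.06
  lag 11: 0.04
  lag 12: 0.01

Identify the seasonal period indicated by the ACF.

The largest autocorrelation is r_7 = 0.59; the remaining lags stay at or below 0.14.
The dominant spike at lag 7 indicates a seasonal period of 7.

7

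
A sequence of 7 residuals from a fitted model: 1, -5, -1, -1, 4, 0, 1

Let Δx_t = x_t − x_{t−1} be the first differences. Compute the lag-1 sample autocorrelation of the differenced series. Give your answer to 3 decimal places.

-0.511

First differences Δx: -6, 4, 0, 5, -4, 1
Mean of differences = 0.0000
Numerator Σ(Δx_t−Δx̄)(Δx_{t+1}−Δx̄) = -48.0000
Denominator Σ(Δx_t−Δx̄)² = 94.0000
r_1(Δx) = -48.0000 / 94.0000 = -0.511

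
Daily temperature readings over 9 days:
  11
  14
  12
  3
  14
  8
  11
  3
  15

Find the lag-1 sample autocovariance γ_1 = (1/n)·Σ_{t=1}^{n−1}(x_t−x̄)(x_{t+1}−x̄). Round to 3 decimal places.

Mean x̄ = (11 + 14 + 12 + 3 + 14 + 8 + 11 + 3 + 15)/9 = 10.1111
Σ_{t=1}^{8}(x_t−x̄)(x_{t+1}−x̄) = -81.4568
γ_1 = -81.4568 / 9 = -9.051

-9.051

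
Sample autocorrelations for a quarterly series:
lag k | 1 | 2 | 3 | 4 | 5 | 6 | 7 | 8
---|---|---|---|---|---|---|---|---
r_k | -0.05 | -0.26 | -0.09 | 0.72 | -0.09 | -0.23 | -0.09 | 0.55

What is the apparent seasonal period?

4

The largest autocorrelation is r_4 = 0.72, with a weaker echo at lag 8 (0.55); the remaining lags stay at or below -0.05.
The dominant spike at lag 4 indicates a seasonal period of 4.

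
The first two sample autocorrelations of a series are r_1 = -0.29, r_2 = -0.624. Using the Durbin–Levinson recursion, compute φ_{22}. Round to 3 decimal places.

φ_{22} = (r_2 − r_1²) / (1 − r_1²)
r_1² = (-0.29)² = 0.0841
Numerator = -0.624 − 0.0841 = -0.7081; denominator = 1 − 0.0841 = 0.9159
φ_{22} = -0.7081 / 0.9159 = -0.773

-0.773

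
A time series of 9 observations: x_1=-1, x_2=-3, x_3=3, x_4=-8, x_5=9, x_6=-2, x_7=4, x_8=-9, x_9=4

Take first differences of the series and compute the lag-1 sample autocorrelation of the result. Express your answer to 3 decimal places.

First differences Δx: -2, 6, -11, 17, -11, 6, -13, 13
Mean of differences = 0.6250
Numerator Σ(Δx_t−Δx̄)(Δx_{t+1}−Δx̄) = -761.6406
Denominator Σ(Δx_t−Δx̄)² = 941.8750
r_1(Δx) = -761.6406 / 941.8750 = -0.809

-0.809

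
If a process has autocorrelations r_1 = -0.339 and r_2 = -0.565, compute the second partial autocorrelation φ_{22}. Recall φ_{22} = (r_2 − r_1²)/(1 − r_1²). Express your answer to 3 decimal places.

-0.768

φ_{22} = (r_2 − r_1²) / (1 − r_1²)
r_1² = (-0.339)² = 0.114921
Numerator = -0.565 − 0.1149 = -0.6799; denominator = 1 − 0.1149 = 0.8851
φ_{22} = -0.6799 / 0.8851 = -0.768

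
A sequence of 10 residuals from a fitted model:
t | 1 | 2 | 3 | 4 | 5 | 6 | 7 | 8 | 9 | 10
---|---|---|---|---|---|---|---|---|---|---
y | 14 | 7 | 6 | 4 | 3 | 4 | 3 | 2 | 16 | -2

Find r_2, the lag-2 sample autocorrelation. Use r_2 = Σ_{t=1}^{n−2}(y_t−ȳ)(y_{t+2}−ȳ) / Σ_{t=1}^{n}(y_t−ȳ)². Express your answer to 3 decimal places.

0.062

Mean ȳ = (14 + 7 + 6 + 4 + 3 + 4 + 3 + 2 + 16 − 2)/10 = 5.7000
Numerator Σ_{t=1}^{8}(y_t−ȳ)(y_{t+2}−ȳ) = 16.6200
Denominator Σ(y_t−ȳ)² = 270.1000
r_2 = 16.6200 / 270.1000 = 0.062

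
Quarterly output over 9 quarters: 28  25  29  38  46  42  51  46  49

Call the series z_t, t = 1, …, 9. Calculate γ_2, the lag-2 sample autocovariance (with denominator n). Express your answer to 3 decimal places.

30.235

Mean z̄ = (28 + 25 + 29 + 38 + 46 + 42 + 51 + 46 + 49)/9 = 39.3333
Σ_{t=1}^{7}(z_t−z̄)(z_{t+2}−z̄) = 272.1111
γ_2 = 272.1111 / 9 = 30.235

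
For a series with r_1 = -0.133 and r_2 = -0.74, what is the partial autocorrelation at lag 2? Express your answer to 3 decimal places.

-0.771

φ_{22} = (r_2 − r_1²) / (1 − r_1²)
r_1² = (-0.133)² = 0.017689
Numerator = -0.74 − 0.0177 = -0.7577; denominator = 1 − 0.0177 = 0.9823
φ_{22} = -0.7577 / 0.9823 = -0.771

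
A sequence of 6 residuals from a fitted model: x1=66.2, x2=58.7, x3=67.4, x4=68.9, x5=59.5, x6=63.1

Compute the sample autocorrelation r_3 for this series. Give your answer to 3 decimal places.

0.352

Mean x̄ = (66.2 + 58.7 + 67.4 + 68.9 + 59.5 + 63.1)/6 = 63.9667
Σ(x_t−x̄)(x_{t+3}−x̄) = (11.0178) + (23.5244) + (-2.9756) = 31.5667
Denominator Σ(x_t−x̄)² = 89.5533
r_3 = 31.5667 / 89.5533 = 0.352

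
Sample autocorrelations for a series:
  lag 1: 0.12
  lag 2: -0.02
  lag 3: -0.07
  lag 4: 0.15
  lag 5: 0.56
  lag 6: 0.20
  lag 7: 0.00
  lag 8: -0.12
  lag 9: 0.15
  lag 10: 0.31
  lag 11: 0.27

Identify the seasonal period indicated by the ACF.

The largest autocorrelation is r_5 = 0.56, with a weaker echo at lag 10 (0.31); the remaining lags stay at or below 0.27.
The dominant spike at lag 5 indicates a seasonal period of 5.

5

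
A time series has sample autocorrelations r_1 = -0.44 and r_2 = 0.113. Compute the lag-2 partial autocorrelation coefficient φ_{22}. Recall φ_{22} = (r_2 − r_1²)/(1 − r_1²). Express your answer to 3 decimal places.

φ_{22} = (r_2 − r_1²) / (1 − r_1²)
r_1² = (-0.44)² = 0.1936
Numerator = 0.113 − 0.1936 = -0.0806; denominator = 1 − 0.1936 = 0.8064
φ_{22} = -0.0806 / 0.8064 = -0.100

-0.100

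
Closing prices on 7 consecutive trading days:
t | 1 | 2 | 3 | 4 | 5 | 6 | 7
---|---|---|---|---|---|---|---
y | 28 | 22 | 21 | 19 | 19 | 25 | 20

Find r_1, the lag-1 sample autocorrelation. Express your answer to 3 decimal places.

Mean ȳ = (28 + 22 + 21 + 19 + 19 + 25 + 20)/7 = 22.0000
Deviations from mean: 6.0000, 0.0000, -1.0000, -3.0000, -3.0000, 3.0000, -2.0000
Numerator Σ_{t=1}^{6}(y_t−ȳ)(y_{t+1}−ȳ) = -3.0000
Denominator Σ(y_t−ȳ)² = 68.0000
r_1 = -3.0000 / 68.0000 = -0.044

-0.044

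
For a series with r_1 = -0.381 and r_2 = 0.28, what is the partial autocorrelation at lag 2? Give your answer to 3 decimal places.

0.158

φ_{22} = (r_2 − r_1²) / (1 − r_1²)
r_1² = (-0.381)² = 0.145161
Numerator = 0.28 − 0.1452 = 0.1348; denominator = 1 − 0.1452 = 0.8548
φ_{22} = 0.1348 / 0.8548 = 0.158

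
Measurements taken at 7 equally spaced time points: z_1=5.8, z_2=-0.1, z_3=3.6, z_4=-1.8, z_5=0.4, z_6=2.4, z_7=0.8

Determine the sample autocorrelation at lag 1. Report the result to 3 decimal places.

Mean z̄ = (5.8 − 0.1 + 3.6 − 1.8 + 0.4 + 2.4 + 0.8)/7 = 1.5857
Deviations from mean: 4.2143, -1.6857, 2.0143, -3.3857, -1.1857, 0.8143, -0.7857
Σ(z_t−z̄)(z_{t+1}−z̄) = (-7.1041) + (-3.3955) + (-6.8198) + (4.0145) + (-0.9655) + (-0.6398) = -14.9102
Denominator Σ(z_t−z̄)² = 38.8086
r_1 = -14.9102 / 38.8086 = -0.384

-0.384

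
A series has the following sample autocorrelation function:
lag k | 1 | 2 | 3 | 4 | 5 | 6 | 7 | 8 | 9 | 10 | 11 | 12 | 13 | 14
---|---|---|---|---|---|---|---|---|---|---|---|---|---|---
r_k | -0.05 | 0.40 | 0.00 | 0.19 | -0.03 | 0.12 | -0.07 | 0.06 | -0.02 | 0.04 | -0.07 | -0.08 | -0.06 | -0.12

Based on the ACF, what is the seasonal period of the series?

The largest autocorrelation is r_2 = 0.40, with a weaker echo at lag 4 (0.19); the remaining lags stay at or below 0.12.
The dominant spike at lag 2 indicates a seasonal period of 2.

2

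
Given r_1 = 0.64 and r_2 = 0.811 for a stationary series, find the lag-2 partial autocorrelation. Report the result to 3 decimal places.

φ_{22} = (r_2 − r_1²) / (1 − r_1²)
r_1² = (0.64)² = 0.4096
Numerator = 0.811 − 0.4096 = 0.4014; denominator = 1 − 0.4096 = 0.5904
φ_{22} = 0.4014 / 0.5904 = 0.680

0.680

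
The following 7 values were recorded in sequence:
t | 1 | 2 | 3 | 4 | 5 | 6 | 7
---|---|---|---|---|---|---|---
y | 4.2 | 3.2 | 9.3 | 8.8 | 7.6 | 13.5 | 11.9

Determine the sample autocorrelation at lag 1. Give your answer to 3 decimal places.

Mean ȳ = (4.2 + 3.2 + 9.3 + 8.8 + 7.6 + 13.5 + 11.9)/7 = 8.3571
Deviations from mean: -4.1571, -5.1571, 0.9429, 0.4429, -0.7571, 5.1429, 3.5429
Numerator Σ_{t=1}^{6}(y_t−ȳ)(y_{t+1}−ȳ) = 30.9853
Denominator Σ(y_t−ȳ)² = 84.5371
r_1 = 30.9853 / 84.5371 = 0.367

0.367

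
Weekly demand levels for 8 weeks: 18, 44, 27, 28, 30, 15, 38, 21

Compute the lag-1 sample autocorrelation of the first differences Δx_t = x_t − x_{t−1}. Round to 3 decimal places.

First differences Δx: 26, -17, 1, 2, -15, 23, -17
Mean of differences = 0.4286
Numerator Σ(Δx_t−Δx̄)(Δx_{t+1}−Δx̄) = -1220.6122
Denominator Σ(Δx_t−Δx̄)² = 2011.7143
r_1(Δx) = -1220.6122 / 2011.7143 = -0.607

-0.607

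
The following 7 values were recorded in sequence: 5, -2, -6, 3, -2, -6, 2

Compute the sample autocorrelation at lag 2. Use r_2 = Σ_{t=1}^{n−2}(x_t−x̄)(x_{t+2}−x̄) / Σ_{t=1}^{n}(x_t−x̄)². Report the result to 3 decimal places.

-0.459

Mean x̄ = (5 − 2 − 6 + 3 − 2 − 6 + 2)/7 = -0.8571
Deviations from mean: 5.8571, -1.1429, -5.1429, 3.8571, -1.1429, -5.1429, 2.8571
Σ(x_t−x̄)(x_{t+2}−x̄) = (-30.1224) + (-4.4082) + (5.8776) + (-19.8367) + (-3.2653) = -51.7551
Denominator Σ(x_t−x̄)² = 112.8571
r_2 = -51.7551 / 112.8571 = -0.459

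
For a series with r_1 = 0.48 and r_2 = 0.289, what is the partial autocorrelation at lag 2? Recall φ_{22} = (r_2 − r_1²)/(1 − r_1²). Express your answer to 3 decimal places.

0.076

φ_{22} = (r_2 − r_1²) / (1 − r_1²)
r_1² = (0.48)² = 0.2304
Numerator = 0.289 − 0.2304 = 0.0586; denominator = 1 − 0.2304 = 0.7696
φ_{22} = 0.0586 / 0.7696 = 0.076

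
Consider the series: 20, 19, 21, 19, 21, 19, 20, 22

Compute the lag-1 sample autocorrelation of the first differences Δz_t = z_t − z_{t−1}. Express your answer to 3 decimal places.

First differences Δz: -1, 2, -2, 2, -2, 1, 2
Mean of differences = 0.2857
Numerator Σ(Δz_t−Δz̄)(Δz_{t+1}−Δz̄) = -14.3673
Denominator Σ(Δz_t−Δz̄)² = 21.4286
r_1(Δz) = -14.3673 / 21.4286 = -0.670

-0.670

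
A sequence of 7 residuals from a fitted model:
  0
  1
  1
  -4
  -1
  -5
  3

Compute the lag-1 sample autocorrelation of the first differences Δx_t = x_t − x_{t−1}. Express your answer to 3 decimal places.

First differences Δx: 1, 0, -5, 3, -4, 8
Mean of differences = 0.5000
Numerator Σ(Δx_t−Δx̄)(Δx_{t+1}−Δx̄) = -56.2500
Denominator Σ(Δx_t−Δx̄)² = 113.5000
r_1(Δx) = -56.2500 / 113.5000 = -0.496

-0.496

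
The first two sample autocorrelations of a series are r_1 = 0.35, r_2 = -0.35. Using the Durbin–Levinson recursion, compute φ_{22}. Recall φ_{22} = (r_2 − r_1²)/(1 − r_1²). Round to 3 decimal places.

φ_{22} = (r_2 − r_1²) / (1 − r_1²)
r_1² = (0.35)² = 0.1225
Numerator = -0.35 − 0.1225 = -0.4725; denominator = 1 − 0.1225 = 0.8775
φ_{22} = -0.4725 / 0.8775 = -0.538

-0.538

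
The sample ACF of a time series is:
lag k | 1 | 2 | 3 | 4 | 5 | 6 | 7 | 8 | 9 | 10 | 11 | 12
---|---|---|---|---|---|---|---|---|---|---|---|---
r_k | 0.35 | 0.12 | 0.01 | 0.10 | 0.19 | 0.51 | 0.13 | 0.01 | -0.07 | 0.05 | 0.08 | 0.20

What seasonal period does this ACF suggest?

6

The largest autocorrelation is r_6 = 0.51; the remaining lags stay at or below 0.35. The elevated value at lag 1 (0.35), dropping to 0.12 at lag 2, reflects decaying short-term dependence rather than seasonality.
The dominant spike at lag 6 indicates a seasonal period of 6.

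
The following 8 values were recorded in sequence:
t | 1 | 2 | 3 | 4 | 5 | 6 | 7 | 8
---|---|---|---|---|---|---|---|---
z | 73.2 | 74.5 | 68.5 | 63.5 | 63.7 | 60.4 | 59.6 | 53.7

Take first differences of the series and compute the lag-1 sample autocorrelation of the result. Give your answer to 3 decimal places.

-0.390

First differences Δz: 1.3, -6.0, -5.0, 0.2, -3.3, -0.8, -5.9
Mean of differences = -2.7857
Numerator Σ(Δz_t−Δz̄)(Δz_{t+1}−Δz̄) = -21.3673
Denominator Σ(Δz_t−Δz̄)² = 54.7486
r_1(Δz) = -21.3673 / 54.7486 = -0.390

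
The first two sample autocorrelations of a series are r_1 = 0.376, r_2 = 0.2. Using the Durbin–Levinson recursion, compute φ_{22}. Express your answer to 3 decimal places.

φ_{22} = (r_2 − r_1²) / (1 − r_1²)
r_1² = (0.376)² = 0.141376
Numerator = 0.2 − 0.1414 = 0.0586; denominator = 1 − 0.1414 = 0.8586
φ_{22} = 0.0586 / 0.8586 = 0.068

0.068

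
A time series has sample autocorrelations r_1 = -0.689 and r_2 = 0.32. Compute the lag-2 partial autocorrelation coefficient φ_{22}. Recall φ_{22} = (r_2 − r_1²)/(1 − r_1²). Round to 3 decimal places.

-0.295

φ_{22} = (r_2 − r_1²) / (1 − r_1²)
r_1² = (-0.689)² = 0.474721
Numerator = 0.32 − 0.4747 = -0.1547; denominator = 1 − 0.4747 = 0.5253
φ_{22} = -0.1547 / 0.5253 = -0.295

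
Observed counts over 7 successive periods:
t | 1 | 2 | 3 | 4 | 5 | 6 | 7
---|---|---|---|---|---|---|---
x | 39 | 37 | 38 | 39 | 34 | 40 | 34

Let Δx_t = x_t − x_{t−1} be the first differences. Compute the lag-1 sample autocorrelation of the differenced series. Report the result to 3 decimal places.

First differences Δx: -2, 1, 1, -5, 6, -6
Mean of differences = -0.8333
Numerator Σ(Δx_t−Δx̄)(Δx_{t+1}−Δx̄) = -70.1944
Denominator Σ(Δx_t−Δx̄)² = 98.8333
r_1(Δx) = -70.1944 / 98.8333 = -0.710

-0.710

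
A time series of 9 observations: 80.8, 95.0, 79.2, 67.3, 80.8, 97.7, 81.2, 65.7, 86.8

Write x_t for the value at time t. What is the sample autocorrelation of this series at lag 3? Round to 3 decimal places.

0.069

Mean x̄ = (80.8 + 95.0 + 79.2 + 67.3 + 80.8 + 97.7 + 81.2 + 65.7 + 86.8)/9 = 81.6111
Σ(x_t−x̄)(x_{t+3}−x̄) = (11.6079) + (-10.8599) + (-38.7921) + (5.8835) + (12.9057) + (83.4835) = 64.2285
Denominator Σ(x_t−x̄)² = 930.3089
r_3 = 64.2285 / 930.3089 = 0.069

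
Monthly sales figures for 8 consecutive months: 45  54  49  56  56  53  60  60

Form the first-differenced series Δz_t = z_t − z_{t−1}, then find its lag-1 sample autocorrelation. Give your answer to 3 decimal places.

-0.655

First differences Δz: 9, -5, 7, 0, -3, 7, 0
Mean of differences = 2.1429
Numerator Σ(Δz_t−Δz̄)(Δz_{t+1}−Δz̄) = -118.4490
Denominator Σ(Δz_t−Δz̄)² = 180.8571
r_1(Δz) = -118.4490 / 180.8571 = -0.655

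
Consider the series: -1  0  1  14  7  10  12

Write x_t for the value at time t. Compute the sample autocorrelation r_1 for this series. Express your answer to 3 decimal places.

Mean x̄ = (-1 + 0 + 1 + 14 + 7 + 10 + 12)/7 = 6.1429
Deviations from mean: -7.1429, -6.1429, -5.1429, 7.8571, 0.8571, 3.8571, 5.8571
Σ(x_t−x̄)(x_{t+1}−x̄) = (43.8776) + (31.5918) + (-40.4082) + (6.7347) + (3.3061) + (22.5918) = 67.6939
Denominator Σ(x_t−x̄)² = 226.8571
r_1 = 67.6939 / 226.8571 = 0.298

0.298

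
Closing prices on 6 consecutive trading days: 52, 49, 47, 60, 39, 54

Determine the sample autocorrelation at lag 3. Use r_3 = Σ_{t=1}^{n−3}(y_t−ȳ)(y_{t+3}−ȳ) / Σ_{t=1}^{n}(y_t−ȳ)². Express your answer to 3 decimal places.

0.075

Mean ȳ = (52 + 49 + 47 + 60 + 39 + 54)/6 = 50.1667
Deviations from mean: 1.8333, -1.1667, -3.1667, 9.8333, -11.1667, 3.8333
Σ(y_t−ȳ)(y_{t+3}−ȳ) = (18.0278) + (13.0278) + (-12.1389) = 18.9167
Denominator Σ(y_t−ȳ)² = 250.8333
r_3 = 18.9167 / 250.8333 = 0.075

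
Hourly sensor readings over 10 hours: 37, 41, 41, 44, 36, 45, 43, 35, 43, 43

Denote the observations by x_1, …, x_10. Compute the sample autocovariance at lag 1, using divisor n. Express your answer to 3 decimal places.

-4.704

Mean x̄ = (37 + 41 + 41 + 44 + 36 + 45 + 43 + 35 + 43 + 43)/10 = 40.8000
Σ_{t=1}^{9}(x_t−x̄)(x_{t+1}−x̄) = -47.0400
γ_1 = -47.0400 / 10 = -4.704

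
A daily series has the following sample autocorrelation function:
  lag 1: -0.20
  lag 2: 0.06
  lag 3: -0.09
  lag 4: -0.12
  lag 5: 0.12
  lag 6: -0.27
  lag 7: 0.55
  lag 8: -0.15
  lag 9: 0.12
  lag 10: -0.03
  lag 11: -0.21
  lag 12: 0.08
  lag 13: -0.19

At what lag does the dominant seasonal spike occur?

The largest autocorrelation is r_7 = 0.55; the remaining lags stay at or below 0.12.
The dominant spike at lag 7 indicates a seasonal period of 7.

7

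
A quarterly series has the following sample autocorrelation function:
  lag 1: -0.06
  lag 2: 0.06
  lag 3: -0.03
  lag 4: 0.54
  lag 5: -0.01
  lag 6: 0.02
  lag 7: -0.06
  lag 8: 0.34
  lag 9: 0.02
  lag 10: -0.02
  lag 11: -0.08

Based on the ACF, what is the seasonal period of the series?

The largest autocorrelation is r_4 = 0.54, with a weaker echo at lag 8 (0.34); the remaining lags stay at or below 0.06.
The dominant spike at lag 4 indicates a seasonal period of 4.

4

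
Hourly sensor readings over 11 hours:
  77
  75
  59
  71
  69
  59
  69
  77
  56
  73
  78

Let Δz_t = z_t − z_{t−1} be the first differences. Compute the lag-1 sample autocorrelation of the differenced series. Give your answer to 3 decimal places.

-0.437

First differences Δz: -2, -16, 12, -2, -10, 10, 8, -21, 17, 5
Mean of differences = 0.1000
Numerator Σ(Δz_t−Δz̄)(Δz_{t+1}−Δz̄) = -623.8100
Denominator Σ(Δz_t−Δz̄)² = 1426.9000
r_1(Δz) = -623.8100 / 1426.9000 = -0.437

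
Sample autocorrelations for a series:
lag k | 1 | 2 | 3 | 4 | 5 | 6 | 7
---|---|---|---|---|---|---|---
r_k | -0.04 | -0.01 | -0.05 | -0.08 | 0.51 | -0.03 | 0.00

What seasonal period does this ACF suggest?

5

The largest autocorrelation is r_5 = 0.51; the remaining lags stay at or below 0.00.
The dominant spike at lag 5 indicates a seasonal period of 5.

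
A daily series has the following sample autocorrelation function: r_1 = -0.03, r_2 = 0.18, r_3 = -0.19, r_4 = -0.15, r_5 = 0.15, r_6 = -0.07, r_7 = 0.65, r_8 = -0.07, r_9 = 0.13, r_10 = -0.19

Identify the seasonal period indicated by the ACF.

The largest autocorrelation is r_7 = 0.65; the remaining lags stay at or below 0.18.
The dominant spike at lag 7 indicates a seasonal period of 7.

7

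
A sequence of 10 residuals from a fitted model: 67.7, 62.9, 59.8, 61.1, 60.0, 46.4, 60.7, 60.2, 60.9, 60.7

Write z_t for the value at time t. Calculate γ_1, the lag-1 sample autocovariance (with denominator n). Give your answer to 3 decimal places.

1.328

Mean z̄ = (67.7 + 62.9 + 59.8 + 61.1 + 60.0 + 46.4 + 60.7 + 60.2 + 60.9 + 60.7)/10 = 60.0400
Σ_{t=1}^{9}(z_t−z̄)(z_{t+1}−z̄) = 13.2784
γ_1 = 13.2784 / 10 = 1.328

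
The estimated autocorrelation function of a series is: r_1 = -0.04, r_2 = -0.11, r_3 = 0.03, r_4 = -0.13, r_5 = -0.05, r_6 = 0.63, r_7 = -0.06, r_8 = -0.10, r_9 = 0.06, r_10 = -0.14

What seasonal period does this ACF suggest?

The largest autocorrelation is r_6 = 0.63; the remaining lags stay at or below 0.06.
The dominant spike at lag 6 indicates a seasonal period of 6.

6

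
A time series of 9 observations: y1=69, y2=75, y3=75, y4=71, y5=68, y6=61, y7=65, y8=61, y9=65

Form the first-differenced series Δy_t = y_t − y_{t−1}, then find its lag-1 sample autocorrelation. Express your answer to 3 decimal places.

-0.220

First differences Δy: 6, 0, -4, -3, -7, 4, -4, 4
Mean of differences = -0.5000
Numerator Σ(Δy_t−Δȳ)(Δy_{t+1}−Δȳ) = -34.2500
Denominator Σ(Δy_t−Δȳ)² = 156.0000
r_1(Δy) = -34.2500 / 156.0000 = -0.220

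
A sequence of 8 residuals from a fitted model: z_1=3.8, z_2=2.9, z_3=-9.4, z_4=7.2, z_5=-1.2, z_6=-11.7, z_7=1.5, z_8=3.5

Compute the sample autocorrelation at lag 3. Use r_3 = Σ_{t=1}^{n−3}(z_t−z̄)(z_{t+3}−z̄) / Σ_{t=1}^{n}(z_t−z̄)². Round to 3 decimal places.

Mean z̄ = (3.8 + 2.9 − 9.4 + 7.2 − 1.2 − 11.7 + 1.5 + 3.5)/8 = -0.4250
Deviations from mean: 4.2250, 3.3250, -8.9750, 7.6250, -0.7750, -11.2750, 1.9250, 3.9250
Σ(z_t−z̄)(z_{t+3}−z̄) = (32.2156) + (-2.5769) + (101.1931) + (14.6781) + (-3.0419) = 142.4681
Denominator Σ(z_t−z̄)² = 314.4350
r_3 = 142.4681 / 314.4350 = 0.453

0.453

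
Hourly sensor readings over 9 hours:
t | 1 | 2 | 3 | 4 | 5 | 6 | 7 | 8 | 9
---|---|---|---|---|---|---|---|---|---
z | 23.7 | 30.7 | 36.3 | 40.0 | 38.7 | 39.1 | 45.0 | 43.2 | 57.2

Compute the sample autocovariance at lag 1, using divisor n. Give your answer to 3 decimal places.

Mean z̄ = (23.7 + 30.7 + 36.3 + 40.0 + 38.7 + 39.1 + 45.0 + 43.2 + 57.2)/9 = 39.3222
Σ_{t=1}^{8}(z_t−z̄)(z_{t+1}−z̄) = 248.5062
γ_1 = 248.5062 / 9 = 27.612

27.612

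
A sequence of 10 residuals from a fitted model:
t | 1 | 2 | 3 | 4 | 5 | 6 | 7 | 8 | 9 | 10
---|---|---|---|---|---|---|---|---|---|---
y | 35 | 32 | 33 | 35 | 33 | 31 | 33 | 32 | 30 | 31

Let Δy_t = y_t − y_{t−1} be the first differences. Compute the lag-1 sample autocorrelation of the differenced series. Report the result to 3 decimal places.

-0.268

First differences Δy: -3, 1, 2, -2, -2, 2, -1, -2, 1
Mean of differences = -0.4444
Numerator Σ(Δy_t−Δȳ)(Δy_{t+1}−Δȳ) = -8.0864
Denominator Σ(Δy_t−Δȳ)² = 30.2222
r_1(Δy) = -8.0864 / 30.2222 = -0.268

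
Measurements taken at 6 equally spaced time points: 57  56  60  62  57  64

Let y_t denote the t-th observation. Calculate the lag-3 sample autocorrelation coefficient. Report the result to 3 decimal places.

0.091

Mean ȳ = (57 + 56 + 60 + 62 + 57 + 64)/6 = 59.3333
Deviations from mean: -2.3333, -3.3333, 0.6667, 2.6667, -2.3333, 4.6667
Numerator Σ_{t=1}^{3}(y_t−ȳ)(y_{t+3}−ȳ) = 4.6667
Denominator Σ(y_t−ȳ)² = 51.3333
r_3 = 4.6667 / 51.3333 = 0.091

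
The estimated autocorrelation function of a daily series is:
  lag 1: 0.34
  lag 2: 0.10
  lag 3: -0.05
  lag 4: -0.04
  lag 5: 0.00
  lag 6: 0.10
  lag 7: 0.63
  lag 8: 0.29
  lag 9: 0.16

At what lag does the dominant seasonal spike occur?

The largest autocorrelation is r_7 = 0.63; the remaining lags stay at or below 0.34. The elevated value at lag 1 (0.34), dropping to 0.10 at lag 2, reflects decaying short-term dependence rather than seasonality.
The dominant spike at lag 7 indicates a seasonal period of 7.

7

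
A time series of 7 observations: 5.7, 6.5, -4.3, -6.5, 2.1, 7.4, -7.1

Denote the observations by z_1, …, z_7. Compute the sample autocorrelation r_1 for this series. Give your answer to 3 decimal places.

-0.069

Mean z̄ = (5.7 + 6.5 − 4.3 − 6.5 + 2.1 + 7.4 − 7.1)/7 = 0.5429
Deviations from mean: 5.1571, 5.9571, -4.8429, -7.0429, 1.5571, 6.8571, -7.6429
Numerator Σ_{t=1}^{6}(z_t−z̄)(z_{t+1}−z̄) = -16.7176
Denominator Σ(z_t−z̄)² = 242.9971
r_1 = -16.7176 / 242.9971 = -0.069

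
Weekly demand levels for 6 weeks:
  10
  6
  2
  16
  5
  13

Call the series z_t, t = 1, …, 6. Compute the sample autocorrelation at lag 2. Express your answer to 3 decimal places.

0.199

Mean z̄ = (10 + 6 + 2 + 16 + 5 + 13)/6 = 8.6667
Numerator Σ_{t=1}^{4}(z_t−z̄)(z_{t+2}−z̄) = 27.7778
Denominator Σ(z_t−z̄)² = 139.3333
r_2 = 27.7778 / 139.3333 = 0.199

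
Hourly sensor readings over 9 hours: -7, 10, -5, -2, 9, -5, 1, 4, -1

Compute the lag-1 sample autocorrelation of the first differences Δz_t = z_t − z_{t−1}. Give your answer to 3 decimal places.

-0.550

First differences Δz: 17, -15, 3, 11, -14, 6, 3, -5
Mean of differences = 0.7500
Numerator Σ(Δz_t−Δz̄)(Δz_{t+1}−Δz̄) = -498.0625
Denominator Σ(Δz_t−Δz̄)² = 905.5000
r_1(Δz) = -498.0625 / 905.5000 = -0.550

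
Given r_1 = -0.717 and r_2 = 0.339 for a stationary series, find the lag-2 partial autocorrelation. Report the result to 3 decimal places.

φ_{22} = (r_2 − r_1²) / (1 − r_1²)
r_1² = (-0.717)² = 0.514089
Numerator = 0.339 − 0.5141 = -0.1751; denominator = 1 − 0.5141 = 0.4859
φ_{22} = -0.1751 / 0.4859 = -0.360

-0.360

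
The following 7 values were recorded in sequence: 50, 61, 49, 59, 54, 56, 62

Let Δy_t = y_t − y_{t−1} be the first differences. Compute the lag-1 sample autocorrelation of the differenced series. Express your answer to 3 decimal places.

First differences Δy: 11, -12, 10, -5, 2, 6
Mean of differences = 2.0000
Numerator Σ(Δy_t−Δȳ)(Δy_{t+1}−Δȳ) = -294.0000
Denominator Σ(Δy_t−Δȳ)² = 406.0000
r_1(Δy) = -294.0000 / 406.0000 = -0.724

-0.724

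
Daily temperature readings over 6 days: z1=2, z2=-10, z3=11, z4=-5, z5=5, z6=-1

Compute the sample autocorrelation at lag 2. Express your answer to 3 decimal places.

Mean z̄ = (2 − 10 + 11 − 5 + 5 − 1)/6 = 0.3333
Deviations from mean: 1.6667, -10.3333, 10.6667, -5.3333, 4.6667, -1.3333
Numerator Σ_{t=1}^{4}(z_t−z̄)(z_{t+2}−z̄) = 129.7778
Denominator Σ(z_t−z̄)² = 275.3333
r_2 = 129.7778 / 275.3333 = 0.471

0.471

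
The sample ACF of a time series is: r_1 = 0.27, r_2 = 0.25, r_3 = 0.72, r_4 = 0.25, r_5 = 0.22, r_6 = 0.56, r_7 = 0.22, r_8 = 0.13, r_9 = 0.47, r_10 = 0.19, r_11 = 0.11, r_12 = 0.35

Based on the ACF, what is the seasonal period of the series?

The largest autocorrelation is r_3 = 0.72, with weaker echoes at lags 6 (0.56), 9 (0.47) and 12 (0.35); the remaining lags stay at or below 0.27.
The dominant spike at lag 3 indicates a seasonal period of 3.

3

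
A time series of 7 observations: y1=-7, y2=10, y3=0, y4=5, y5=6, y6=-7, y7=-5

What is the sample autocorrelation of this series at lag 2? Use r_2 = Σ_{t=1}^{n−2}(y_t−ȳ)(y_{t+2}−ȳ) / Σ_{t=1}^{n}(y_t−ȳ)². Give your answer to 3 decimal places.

-0.065

Mean ȳ = (-7 + 10 + 0 + 5 + 6 − 7 − 5)/7 = 0.2857
Numerator Σ_{t=1}^{5}(y_t−ȳ)(y_{t+2}−ȳ) = -18.3061
Denominator Σ(y_t−ȳ)² = 283.4286
r_2 = -18.3061 / 283.4286 = -0.065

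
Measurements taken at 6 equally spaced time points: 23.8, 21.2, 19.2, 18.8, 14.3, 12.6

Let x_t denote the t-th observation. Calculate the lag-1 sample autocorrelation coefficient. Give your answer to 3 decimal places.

Mean x̄ = (23.8 + 21.2 + 19.2 + 18.8 + 14.3 + 12.6)/6 = 18.3167
Deviations from mean: 5.4833, 2.8833, 0.8833, 0.4833, -4.0167, -5.7167
Σ(x_t−x̄)(x_{t+1}−x̄) = (15.8103) + (2.5469) + (0.4269) + (-1.9414) + (22.9619) = 39.8047
Denominator Σ(x_t−x̄)² = 88.2083
r_1 = 39.8047 / 88.2083 = 0.451

0.451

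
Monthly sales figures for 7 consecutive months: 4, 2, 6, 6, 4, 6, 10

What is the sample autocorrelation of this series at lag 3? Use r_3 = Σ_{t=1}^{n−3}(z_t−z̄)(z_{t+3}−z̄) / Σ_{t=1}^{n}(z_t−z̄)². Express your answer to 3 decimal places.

Mean z̄ = (4 + 2 + 6 + 6 + 4 + 6 + 10)/7 = 5.4286
Deviations from mean: -1.4286, -3.4286, 0.5714, 0.5714, -1.4286, 0.5714, 4.5714
Σ(z_t−z̄)(z_{t+3}−z̄) = (-0.8163) + (4.8980) + (0.3265) + (2.6122) = 7.0204
Denominator Σ(z_t−z̄)² = 37.7143
r_3 = 7.0204 / 37.7143 = 0.186

0.186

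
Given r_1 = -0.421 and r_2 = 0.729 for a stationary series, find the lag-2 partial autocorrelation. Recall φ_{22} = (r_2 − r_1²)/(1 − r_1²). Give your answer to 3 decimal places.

0.671

φ_{22} = (r_2 − r_1²) / (1 − r_1²)
r_1² = (-0.421)² = 0.177241
Numerator = 0.729 − 0.1772 = 0.5518; denominator = 1 − 0.1772 = 0.8228
φ_{22} = 0.5518 / 0.8228 = 0.671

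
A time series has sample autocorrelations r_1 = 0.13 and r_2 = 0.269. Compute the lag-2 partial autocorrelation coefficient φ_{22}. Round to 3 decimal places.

0.256

φ_{22} = (r_2 − r_1²) / (1 − r_1²)
r_1² = (0.13)² = 0.0169
Numerator = 0.269 − 0.0169 = 0.2521; denominator = 1 − 0.0169 = 0.9831
φ_{22} = 0.2521 / 0.9831 = 0.256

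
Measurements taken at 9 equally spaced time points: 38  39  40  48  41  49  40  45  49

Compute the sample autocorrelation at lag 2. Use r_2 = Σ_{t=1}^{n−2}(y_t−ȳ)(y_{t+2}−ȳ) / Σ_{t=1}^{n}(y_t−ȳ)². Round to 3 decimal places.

Mean ȳ = (38 + 39 + 40 + 48 + 41 + 49 + 40 + 45 + 49)/9 = 43.2222
Numerator Σ_{t=1}^{7}(y_t−ȳ)(y_{t+2}−ȳ) = 30.2346
Denominator Σ(y_t−ȳ)² = 163.5556
r_2 = 30.2346 / 163.5556 = 0.185

0.185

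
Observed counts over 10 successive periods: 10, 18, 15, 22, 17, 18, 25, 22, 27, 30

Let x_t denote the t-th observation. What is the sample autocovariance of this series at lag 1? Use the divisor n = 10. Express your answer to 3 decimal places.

10.224

Mean x̄ = (10 + 18 + 15 + 22 + 17 + 18 + 25 + 22 + 27 + 30)/10 = 20.4000
Σ_{t=1}^{9}(x_t−x̄)(x_{t+1}−x̄) = 102.2400
γ_1 = 102.2400 / 10 = 10.224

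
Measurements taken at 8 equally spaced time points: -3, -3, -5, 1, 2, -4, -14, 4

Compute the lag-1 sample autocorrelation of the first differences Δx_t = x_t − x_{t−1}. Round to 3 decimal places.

First differences Δx: 0, -2, 6, 1, -6, -10, 18
Mean of differences = 1.0000
Numerator Σ(Δx_t−Δx̄)(Δx_{t+1}−Δx̄) = -122.0000
Denominator Σ(Δx_t−Δx̄)² = 494.0000
r_1(Δx) = -122.0000 / 494.0000 = -0.247

-0.247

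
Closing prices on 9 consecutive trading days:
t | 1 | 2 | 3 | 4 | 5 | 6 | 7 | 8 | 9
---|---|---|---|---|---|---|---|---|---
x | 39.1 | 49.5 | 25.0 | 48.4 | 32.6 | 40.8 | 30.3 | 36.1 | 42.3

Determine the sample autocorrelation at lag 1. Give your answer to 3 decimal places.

Mean x̄ = (39.1 + 49.5 + 25.0 + 48.4 + 32.6 + 40.8 + 30.3 + 36.1 + 42.3)/9 = 38.2333
Numerator Σ_{t=1}^{8}(x_t−x̄)(x_{t+1}−x̄) = -357.7144
Denominator Σ(x_t−x̄)² = 528.5200
r_1 = -357.7144 / 528.5200 = -0.677

-0.677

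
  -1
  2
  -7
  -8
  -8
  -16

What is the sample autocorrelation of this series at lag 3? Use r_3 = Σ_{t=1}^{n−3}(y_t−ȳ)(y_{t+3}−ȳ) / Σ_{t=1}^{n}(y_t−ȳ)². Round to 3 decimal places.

-0.083

Mean ȳ = (-1 + 2 − 7 − 8 − 8 − 16)/6 = -6.3333
Numerator Σ_{t=1}^{3}(y_t−ȳ)(y_{t+3}−ȳ) = -16.3333
Denominator Σ(y_t−ȳ)² = 197.3333
r_3 = -16.3333 / 197.3333 = -0.083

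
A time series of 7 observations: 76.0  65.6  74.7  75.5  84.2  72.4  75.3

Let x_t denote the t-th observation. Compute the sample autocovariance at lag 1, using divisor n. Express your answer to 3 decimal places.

Mean x̄ = (76.0 + 65.6 + 74.7 + 75.5 + 84.2 + 72.4 + 75.3)/7 = 74.8143
Σ_{t=1}^{6}(x_t−x̄)(x_{t+1}−x̄) = -27.3473
γ_1 = -27.3473 / 7 = -3.907

-3.907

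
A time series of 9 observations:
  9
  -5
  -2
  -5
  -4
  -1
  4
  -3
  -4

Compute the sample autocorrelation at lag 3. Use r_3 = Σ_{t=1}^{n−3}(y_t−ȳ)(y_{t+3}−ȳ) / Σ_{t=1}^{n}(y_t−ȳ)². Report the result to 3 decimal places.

-0.243

Mean ȳ = (9 − 5 − 2 − 5 − 4 − 1 + 4 − 3 − 4)/9 = -1.2222
Σ(y_t−ȳ)(y_{t+3}−ȳ) = (-38.6173) + (10.4938) + (-0.1728) + (-19.7284) + (4.9383) + (-0.6173) = -43.7037
Denominator Σ(y_t−ȳ)² = 179.5556
r_3 = -43.7037 / 179.5556 = -0.243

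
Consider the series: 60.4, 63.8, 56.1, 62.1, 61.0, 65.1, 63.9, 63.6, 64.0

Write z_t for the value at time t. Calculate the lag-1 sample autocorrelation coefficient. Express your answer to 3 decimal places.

Mean z̄ = (60.4 + 63.8 + 56.1 + 62.1 + 61.0 + 65.1 + 63.9 + 63.6 + 64.0)/9 = 62.2222
Numerator Σ_{t=1}^{8}(z_t−z̄)(z_{t+1}−z̄) = -5.5649
Denominator Σ(z_t−z̄)² = 60.9556
r_1 = -5.5649 / 60.9556 = -0.091

-0.091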